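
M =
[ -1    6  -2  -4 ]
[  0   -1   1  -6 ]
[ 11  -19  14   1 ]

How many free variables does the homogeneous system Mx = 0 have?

1

Row reduce to echelon form.
R3 ← R3 + (11)·R1: [0, 47, -8, -43]
R3 ← R3 + (47)·R2: [0, 0, 39, -325]
3 nonzero rows, so rank(M) = 3.
M has 4 columns; by rank–nullity, nullity = 4 − 3 = 1.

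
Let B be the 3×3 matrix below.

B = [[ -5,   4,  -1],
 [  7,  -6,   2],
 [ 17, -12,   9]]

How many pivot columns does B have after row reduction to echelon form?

3

Row reduce to echelon form.
R2 ← R2 + (7/5)·R1: [0, -2/5, 3/5]
R3 ← R3 + (17/5)·R1: [0, 8/5, 28/5]
R3 ← R3 + (4)·R2: [0, 0, 8]
Echelon form has 3 nonzero rows, so rank(B) = 3.
Each nonzero row contributes one pivot column: 3 pivot columns.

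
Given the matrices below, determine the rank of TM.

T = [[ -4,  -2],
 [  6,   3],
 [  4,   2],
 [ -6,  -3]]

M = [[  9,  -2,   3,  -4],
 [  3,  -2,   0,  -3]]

First compute TM:
[[-42,  12, -12,  22],
 [ 63, -18,  18, -33],
 [ 42, -12,  12, -22],
 [-63,  18, -18,  33]]
Now row reduce the product.
R2 ← R2 + (3/2)·R1: [0, 0, 0, 0]
R3 ← R3 + R1: [0, 0, 0, 0]
R4 ← R4 − (3/2)·R1: [0, 0, 0, 0]
1 nonzero row, so rank(TM) = 1.

1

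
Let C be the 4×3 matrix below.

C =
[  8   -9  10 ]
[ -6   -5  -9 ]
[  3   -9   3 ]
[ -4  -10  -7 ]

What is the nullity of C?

0

Row reduce to echelon form.
R2 ← R2 + (3/4)·R1: [0, -47/4, -3/2]
R3 ← R3 − (3/8)·R1: [0, -45/8, -3/4]
R4 ← R4 + (1/2)·R1: [0, -29/2, -2]
R3 ← R3 − (45/94)·R2: [0, 0, -3/94]
R4 ← R4 − (58/47)·R2: [0, 0, -7/47]
R4 ← R4 − (14/3)·R3: [0, 0, 0]
3 nonzero rows, so rank(C) = 3.
C has 3 columns; by rank–nullity, nullity = 3 − 3 = 0.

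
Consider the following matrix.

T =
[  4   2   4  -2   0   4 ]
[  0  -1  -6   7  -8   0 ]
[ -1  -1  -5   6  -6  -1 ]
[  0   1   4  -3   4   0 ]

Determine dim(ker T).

Row reduce to echelon form.
R3 ← R3 + (1/4)·R1: [0, -1/2, -4, 11/2, -6, 0]
R3 ← R3 − (1/2)·R2: [0, 0, -1, 2, -2, 0]
R4 ← R4 + R2: [0, 0, -2, 4, -4, 0]
R4 ← R4 − (2)·R3: [0, 0, 0, 0, 0, 0]
3 nonzero rows, so rank(T) = 3.
T has 6 columns; by rank–nullity, nullity = 6 − 3 = 3.

3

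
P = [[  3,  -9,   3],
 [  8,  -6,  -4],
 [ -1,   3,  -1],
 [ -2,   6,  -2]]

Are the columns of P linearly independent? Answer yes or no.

Row reduce P to echelon form.
R2 ← R2 − (8/3)·R1: [0, 18, -12]
R3 ← R3 + (1/3)·R1: [0, 0, 0]
R4 ← R4 + (2/3)·R1: [0, 0, 0]
2 pivots among 3 columns.
Only 2 < 3 pivot columns, so the columns are linearly dependent.

no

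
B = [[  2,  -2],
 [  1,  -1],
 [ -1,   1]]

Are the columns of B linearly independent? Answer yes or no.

Row reduce B to echelon form.
R2 ← R2 − (1/2)·R1: [0, 0]
R3 ← R3 + (1/2)·R1: [0, 0]
1 pivot among 2 columns.
Only 1 < 2 pivot columns, so the columns are linearly dependent.

no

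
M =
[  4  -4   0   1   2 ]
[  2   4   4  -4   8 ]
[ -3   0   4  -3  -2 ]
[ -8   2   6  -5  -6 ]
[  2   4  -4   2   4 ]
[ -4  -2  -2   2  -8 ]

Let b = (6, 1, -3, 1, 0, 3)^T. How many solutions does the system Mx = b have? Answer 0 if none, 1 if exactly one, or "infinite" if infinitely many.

0

Row reduce the augmented matrix [M | b].
R2 ← R2 − (1/2)·R1: [0, 6, 4, -9/2, 7, -2]
R3 ← R3 + (3/4)·R1: [0, -3, 4, -9/4, -1/2, 3/2]
R4 ← R4 + (2)·R1: [0, -6, 6, -3, -2, 13]
R5 ← R5 − (1/2)·R1: [0, 6, -4, 3/2, 3, -3]
R6 ← R6 + R1: [0, -6, -2, 3, -6, 9]
R3 ← R3 + (1/2)·R2: [0, 0, 6, -9/2, 3, 1/2]
R4 ← R4 + R2: [0, 0, 10, -15/2, 5, 11]
R5 ← R5 − R2: [0, 0, -8, 6, -4, -1]
R6 ← R6 + R2: [0, 0, 2, -3/2, 1, 7]
R4 ← R4 − (5/3)·R3: [0, 0, 0, 0, 0, 61/6]
R5 ← R5 + (4/3)·R3: [0, 0, 0, 0, 0, -1/3]
R6 ← R6 − (1/3)·R3: [0, 0, 0, 0, 0, 41/6]
R5 ← R5 + (2/61)·R4: [0, 0, 0, 0, 0, 0]
R6 ← R6 − (41/61)·R4: [0, 0, 0, 0, 0, 0]
The echelon form has 4 nonzero rows; the last pivot sits in the augmented column, so rank(M) = 3 but rank([M|b]) = 4.
Since the ranks differ, the system is inconsistent.
It has no solutions.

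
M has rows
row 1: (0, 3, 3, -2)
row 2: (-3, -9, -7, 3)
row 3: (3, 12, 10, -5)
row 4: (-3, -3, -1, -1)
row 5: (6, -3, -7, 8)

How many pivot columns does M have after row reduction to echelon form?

2

Row reduce to echelon form.
Swap R1 ↔ R2
R3 ← R3 + R1: [0, 3, 3, -2]
R4 ← R4 − R1: [0, 6, 6, -4]
R5 ← R5 + (2)·R1: [0, -21, -21, 14]
R3 ← R3 − R2: [0, 0, 0, 0]
R4 ← R4 − (2)·R2: [0, 0, 0, 0]
R5 ← R5 + (7)·R2: [0, 0, 0, 0]
Echelon form has 2 nonzero rows, so rank(M) = 2.
Each nonzero row contributes one pivot column: 2 pivot columns.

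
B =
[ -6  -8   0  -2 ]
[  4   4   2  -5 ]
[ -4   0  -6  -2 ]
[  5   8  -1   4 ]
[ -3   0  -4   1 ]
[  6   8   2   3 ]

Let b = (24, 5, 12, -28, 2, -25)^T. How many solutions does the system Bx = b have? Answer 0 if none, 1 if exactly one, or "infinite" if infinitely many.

Row reduce the augmented matrix [B | b].
R2 ← R2 + (2/3)·R1: [0, -4/3, 2, -19/3, 21]
R3 ← R3 − (2/3)·R1: [0, 16/3, -6, -2/3, -4]
R4 ← R4 + (5/6)·R1: [0, 4/3, -1, 7/3, -8]
R5 ← R5 − (1/2)·R1: [0, 4, -4, 2, -10]
R6 ← R6 + R1: [0, 0, 2, 1, -1]
R3 ← R3 + (4)·R2: [0, 0, 2, -26, 80]
R4 ← R4 + R2: [0, 0, 1, -4, 13]
R5 ← R5 + (3)·R2: [0, 0, 2, -17, 53]
R4 ← R4 − (1/2)·R3: [0, 0, 0, 9, -27]
R5 ← R5 − R3: [0, 0, 0, 9, -27]
R6 ← R6 − R3: [0, 0, 0, 27, -81]
R5 ← R5 − R4: [0, 0, 0, 0, 0]
R6 ← R6 − (3)·R4: [0, 0, 0, 0, 0]
The echelon form has 4 nonzero rows, and every pivot lies in the first 4 columns, so rank(B) = rank([B|b]) = 4.
The system is consistent.
rank = 4 = number of unknowns, so the solution is unique.

1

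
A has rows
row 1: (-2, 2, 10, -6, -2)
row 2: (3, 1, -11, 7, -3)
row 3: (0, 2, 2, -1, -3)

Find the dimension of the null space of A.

3

Row reduce to echelon form.
R2 ← R2 + (3/2)·R1: [0, 4, 4, -2, -6]
R3 ← R3 − (1/2)·R2: [0, 0, 0, 0, 0]
2 nonzero rows, so rank(A) = 2.
A has 5 columns; by rank–nullity, nullity = 5 − 2 = 3.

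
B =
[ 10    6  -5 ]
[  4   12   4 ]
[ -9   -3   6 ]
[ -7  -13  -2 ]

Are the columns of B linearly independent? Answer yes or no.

no

Row reduce B to echelon form.
R2 ← R2 − (2/5)·R1: [0, 48/5, 6]
R3 ← R3 + (9/10)·R1: [0, 12/5, 3/2]
R4 ← R4 + (7/10)·R1: [0, -44/5, -11/2]
R3 ← R3 − (1/4)·R2: [0, 0, 0]
R4 ← R4 + (11/12)·R2: [0, 0, 0]
2 pivots among 3 columns.
Only 2 < 3 pivot columns, so the columns are linearly dependent.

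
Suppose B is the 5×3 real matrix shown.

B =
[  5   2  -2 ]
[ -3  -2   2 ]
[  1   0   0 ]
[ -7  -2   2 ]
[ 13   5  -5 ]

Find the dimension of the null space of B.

1

Row reduce to echelon form.
R2 ← R2 + (3/5)·R1: [0, -4/5, 4/5]
R3 ← R3 − (1/5)·R1: [0, -2/5, 2/5]
R4 ← R4 + (7/5)·R1: [0, 4/5, -4/5]
R5 ← R5 − (13/5)·R1: [0, -1/5, 1/5]
R3 ← R3 − (1/2)·R2: [0, 0, 0]
R4 ← R4 + R2: [0, 0, 0]
R5 ← R5 − (1/4)·R2: [0, 0, 0]
2 nonzero rows, so rank(B) = 2.
B has 3 columns; by rank–nullity, nullity = 3 − 2 = 1.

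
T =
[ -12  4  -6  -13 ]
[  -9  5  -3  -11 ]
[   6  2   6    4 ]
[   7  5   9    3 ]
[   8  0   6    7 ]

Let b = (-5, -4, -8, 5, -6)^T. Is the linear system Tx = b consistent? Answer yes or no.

no

Row reduce the augmented matrix [T | b].
R2 ← R2 − (3/4)·R1: [0, 2, 3/2, -5/4, -1/4]
R3 ← R3 + (1/2)·R1: [0, 4, 3, -5/2, -21/2]
R4 ← R4 + (7/12)·R1: [0, 22/3, 11/2, -55/12, 25/12]
R5 ← R5 + (2/3)·R1: [0, 8/3, 2, -5/3, -28/3]
R3 ← R3 − (2)·R2: [0, 0, 0, 0, -10]
R4 ← R4 − (11/3)·R2: [0, 0, 0, 0, 3]
R5 ← R5 − (4/3)·R2: [0, 0, 0, 0, -9]
R4 ← R4 + (3/10)·R3: [0, 0, 0, 0, 0]
R5 ← R5 − (9/10)·R3: [0, 0, 0, 0, 0]
The echelon form has 3 nonzero rows; the last pivot sits in the augmented column, so rank(T) = 2 but rank([T|b]) = 3.
Since the ranks differ, the system is inconsistent.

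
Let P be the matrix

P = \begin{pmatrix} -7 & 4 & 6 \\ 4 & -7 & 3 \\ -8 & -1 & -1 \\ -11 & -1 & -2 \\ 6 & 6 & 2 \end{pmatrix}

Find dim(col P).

Row reduce to echelon form.
R2 ← R2 + (4/7)·R1: [0, -33/7, 45/7]
R3 ← R3 − (8/7)·R1: [0, -39/7, -55/7]
R4 ← R4 − (11/7)·R1: [0, -51/7, -80/7]
R5 ← R5 + (6/7)·R1: [0, 66/7, 50/7]
R3 ← R3 − (13/11)·R2: [0, 0, -170/11]
R4 ← R4 − (17/11)·R2: [0, 0, -235/11]
R5 ← R5 + (2)·R2: [0, 0, 20]
R4 ← R4 − (47/34)·R3: [0, 0, 0]
R5 ← R5 + (22/17)·R3: [0, 0, 0]
Echelon form has 3 nonzero rows, so rank(P) = 3.
The column space has dimension equal to the rank: 3.

3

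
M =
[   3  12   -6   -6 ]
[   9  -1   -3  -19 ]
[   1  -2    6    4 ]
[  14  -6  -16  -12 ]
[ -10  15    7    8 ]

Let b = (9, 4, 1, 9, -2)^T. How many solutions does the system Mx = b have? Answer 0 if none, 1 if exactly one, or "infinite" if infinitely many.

0

Row reduce the augmented matrix [M | b].
R2 ← R2 − (3)·R1: [0, -37, 15, -1, -23]
R3 ← R3 − (1/3)·R1: [0, -6, 8, 6, -2]
R4 ← R4 − (14/3)·R1: [0, -62, 12, 16, -33]
R5 ← R5 + (10/3)·R1: [0, 55, -13, -12, 28]
R3 ← R3 − (6/37)·R2: [0, 0, 206/37, 228/37, 64/37]
R4 ← R4 − (62/37)·R2: [0, 0, -486/37, 654/37, 205/37]
R5 ← R5 + (55/37)·R2: [0, 0, 344/37, -499/37, -229/37]
R4 ← R4 + (243/103)·R3: [0, 0, 0, 3318/103, 991/103]
R5 ← R5 − (172/103)·R3: [0, 0, 0, -2449/103, -935/103]
R5 ← R5 + (31/42)·R4: [0, 0, 0, 0, -83/42]
The echelon form has 5 nonzero rows; the last pivot sits in the augmented column, so rank(M) = 4 but rank([M|b]) = 5.
Since the ranks differ, the system is inconsistent.
It has no solutions.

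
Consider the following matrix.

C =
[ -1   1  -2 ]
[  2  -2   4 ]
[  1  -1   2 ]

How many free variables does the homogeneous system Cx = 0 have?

Row reduce to echelon form.
R2 ← R2 + (2)·R1: [0, 0, 0]
R3 ← R3 + R1: [0, 0, 0]
1 nonzero row, so rank(C) = 1.
C has 3 columns; by rank–nullity, nullity = 3 − 1 = 2.

2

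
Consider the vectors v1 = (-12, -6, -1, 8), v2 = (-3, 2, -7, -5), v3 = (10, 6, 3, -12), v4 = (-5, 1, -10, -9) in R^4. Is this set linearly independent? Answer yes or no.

Form the matrix with these vectors as rows and row reduce.
R2 ← R2 − (1/4)·R1: [0, 7/2, -27/4, -7]
R3 ← R3 + (5/6)·R1: [0, 1, 13/6, -16/3]
R4 ← R4 − (5/12)·R1: [0, 7/2, -115/12, -37/3]
R3 ← R3 − (2/7)·R2: [0, 0, 86/21, -10/3]
R4 ← R4 − R2: [0, 0, -17/6, -16/3]
R4 ← R4 + (119/172)·R3: [0, 0, 0, -657/86]
4 nonzero rows, so the 4 vectors span a space of dimension 4.
Since 4 = 4, the vectors are linearly independent.

yes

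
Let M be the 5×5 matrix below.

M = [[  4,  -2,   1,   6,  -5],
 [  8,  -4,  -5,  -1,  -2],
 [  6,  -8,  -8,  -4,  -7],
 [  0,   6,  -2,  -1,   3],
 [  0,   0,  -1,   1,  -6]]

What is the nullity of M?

0

Row reduce to echelon form.
R2 ← R2 − (2)·R1: [0, 0, -7, -13, 8]
R3 ← R3 − (3/2)·R1: [0, -5, -19/2, -13, 1/2]
Swap R2 ↔ R3
R4 ← R4 + (6/5)·R2: [0, 0, -67/5, -83/5, 18/5]
R4 ← R4 − (67/35)·R3: [0, 0, 0, 58/7, -82/7]
R5 ← R5 − (1/7)·R3: [0, 0, 0, 20/7, -50/7]
R5 ← R5 − (10/29)·R4: [0, 0, 0, 0, -90/29]
5 nonzero rows, so rank(M) = 5.
M has 5 columns; by rank–nullity, nullity = 5 − 5 = 0.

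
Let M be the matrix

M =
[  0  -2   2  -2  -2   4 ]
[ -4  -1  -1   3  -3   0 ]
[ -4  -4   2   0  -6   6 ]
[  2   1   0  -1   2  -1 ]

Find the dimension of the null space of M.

Row reduce to echelon form.
Swap R1 ↔ R2
R3 ← R3 − R1: [0, -3, 3, -3, -3, 6]
R4 ← R4 + (1/2)·R1: [0, 1/2, -1/2, 1/2, 1/2, -1]
R3 ← R3 − (3/2)·R2: [0, 0, 0, 0, 0, 0]
R4 ← R4 + (1/4)·R2: [0, 0, 0, 0, 0, 0]
2 nonzero rows, so rank(M) = 2.
M has 6 columns; by rank–nullity, nullity = 6 − 2 = 4.

4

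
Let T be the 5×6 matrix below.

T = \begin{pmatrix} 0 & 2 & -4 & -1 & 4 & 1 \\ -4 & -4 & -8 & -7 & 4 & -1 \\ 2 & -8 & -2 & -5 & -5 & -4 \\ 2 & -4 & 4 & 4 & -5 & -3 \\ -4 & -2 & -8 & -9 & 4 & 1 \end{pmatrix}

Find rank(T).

5

Row reduce to echelon form.
Swap R1 ↔ R2
R3 ← R3 + (1/2)·R1: [0, -10, -6, -17/2, -3, -9/2]
R4 ← R4 + (1/2)·R1: [0, -6, 0, 1/2, -3, -7/2]
R5 ← R5 − R1: [0, 2, 0, -2, 0, 2]
R3 ← R3 + (5)·R2: [0, 0, -26, -27/2, 17, 1/2]
R4 ← R4 + (3)·R2: [0, 0, -12, -5/2, 9, -1/2]
R5 ← R5 − R2: [0, 0, 4, -1, -4, 1]
R4 ← R4 − (6/13)·R3: [0, 0, 0, 97/26, 15/13, -19/26]
R5 ← R5 + (2/13)·R3: [0, 0, 0, -40/13, -18/13, 14/13]
R5 ← R5 + (80/97)·R4: [0, 0, 0, 0, -42/97, 46/97]
Echelon form has 5 nonzero rows, so rank(T) = 5.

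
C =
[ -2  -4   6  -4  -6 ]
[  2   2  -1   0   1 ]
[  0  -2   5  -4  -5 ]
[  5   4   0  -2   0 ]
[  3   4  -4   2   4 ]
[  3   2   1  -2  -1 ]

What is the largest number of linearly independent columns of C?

2

Row reduce to echelon form.
R2 ← R2 + R1: [0, -2, 5, -4, -5]
R4 ← R4 + (5/2)·R1: [0, -6, 15, -12, -15]
R5 ← R5 + (3/2)·R1: [0, -2, 5, -4, -5]
R6 ← R6 + (3/2)·R1: [0, -4, 10, -8, -10]
R3 ← R3 − R2: [0, 0, 0, 0, 0]
R4 ← R4 − (3)·R2: [0, 0, 0, 0, 0]
R5 ← R5 − R2: [0, 0, 0, 0, 0]
R6 ← R6 − (2)·R2: [0, 0, 0, 0, 0]
Echelon form has 2 nonzero rows, so rank(C) = 2.
The rank gives the maximum number of linearly independent columns: 2.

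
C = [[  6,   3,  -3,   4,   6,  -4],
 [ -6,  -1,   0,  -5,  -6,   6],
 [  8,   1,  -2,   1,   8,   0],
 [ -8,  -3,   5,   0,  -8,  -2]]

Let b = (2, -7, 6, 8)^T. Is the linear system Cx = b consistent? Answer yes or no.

no

Row reduce the augmented matrix [C | b].
R2 ← R2 + R1: [0, 2, -3, -1, 0, 2, -5]
R3 ← R3 − (4/3)·R1: [0, -3, 2, -13/3, 0, 16/3, 10/3]
R4 ← R4 + (4/3)·R1: [0, 1, 1, 16/3, 0, -22/3, 32/3]
R3 ← R3 + (3/2)·R2: [0, 0, -5/2, -35/6, 0, 25/3, -25/6]
R4 ← R4 − (1/2)·R2: [0, 0, 5/2, 35/6, 0, -25/3, 79/6]
R4 ← R4 + R3: [0, 0, 0, 0, 0, 0, 9]
The echelon form has 4 nonzero rows; the last pivot sits in the augmented column, so rank(C) = 3 but rank([C|b]) = 4.
Since the ranks differ, the system is inconsistent.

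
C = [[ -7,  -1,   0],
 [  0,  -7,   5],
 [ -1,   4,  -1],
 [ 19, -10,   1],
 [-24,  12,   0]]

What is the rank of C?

Row reduce to echelon form.
R3 ← R3 − (1/7)·R1: [0, 29/7, -1]
R4 ← R4 + (19/7)·R1: [0, -89/7, 1]
R5 ← R5 − (24/7)·R1: [0, 108/7, 0]
R3 ← R3 + (29/49)·R2: [0, 0, 96/49]
R4 ← R4 − (89/49)·R2: [0, 0, -396/49]
R5 ← R5 + (108/49)·R2: [0, 0, 540/49]
R4 ← R4 + (33/8)·R3: [0, 0, 0]
R5 ← R5 − (45/8)·R3: [0, 0, 0]
Echelon form has 3 nonzero rows, so rank(C) = 3.

3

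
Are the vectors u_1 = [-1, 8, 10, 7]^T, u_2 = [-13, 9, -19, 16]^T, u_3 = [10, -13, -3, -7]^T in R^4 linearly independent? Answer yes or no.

Form the matrix with these vectors as rows and row reduce.
R2 ← R2 − (13)·R1: [0, -95, -149, -75]
R3 ← R3 + (10)·R1: [0, 67, 97, 63]
R3 ← R3 + (67/95)·R2: [0, 0, -768/95, 192/19]
3 nonzero rows, so the 3 vectors span a space of dimension 3.
Since 3 = 3, the vectors are linearly independent.

yes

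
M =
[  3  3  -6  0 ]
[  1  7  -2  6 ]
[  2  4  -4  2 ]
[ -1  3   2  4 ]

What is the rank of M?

Row reduce to echelon form.
R2 ← R2 − (1/3)·R1: [0, 6, 0, 6]
R3 ← R3 − (2/3)·R1: [0, 2, 0, 2]
R4 ← R4 + (1/3)·R1: [0, 4, 0, 4]
R3 ← R3 − (1/3)·R2: [0, 0, 0, 0]
R4 ← R4 − (2/3)·R2: [0, 0, 0, 0]
Echelon form has 2 nonzero rows, so rank(M) = 2.

2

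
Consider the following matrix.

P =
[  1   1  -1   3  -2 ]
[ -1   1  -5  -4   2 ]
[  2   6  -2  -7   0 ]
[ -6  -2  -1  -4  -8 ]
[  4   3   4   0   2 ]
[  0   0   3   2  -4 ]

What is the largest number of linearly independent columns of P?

Row reduce to echelon form.
R2 ← R2 + R1: [0, 2, -6, -1, 0]
R3 ← R3 − (2)·R1: [0, 4, 0, -13, 4]
R4 ← R4 + (6)·R1: [0, 4, -7, 14, -20]
R5 ← R5 − (4)·R1: [0, -1, 8, -12, 10]
R3 ← R3 − (2)·R2: [0, 0, 12, -11, 4]
R4 ← R4 − (2)·R2: [0, 0, 5, 16, -20]
R5 ← R5 + (1/2)·R2: [0, 0, 5, -25/2, 10]
R4 ← R4 − (5/12)·R3: [0, 0, 0, 247/12, -65/3]
R5 ← R5 − (5/12)·R3: [0, 0, 0, -95/12, 25/3]
R6 ← R6 − (1/4)·R3: [0, 0, 0, 19/4, -5]
R5 ← R5 + (5/13)·R4: [0, 0, 0, 0, 0]
R6 ← R6 − (3/13)·R4: [0, 0, 0, 0, 0]
Echelon form has 4 nonzero rows, so rank(P) = 4.
The rank gives the maximum number of linearly independent columns: 4.

4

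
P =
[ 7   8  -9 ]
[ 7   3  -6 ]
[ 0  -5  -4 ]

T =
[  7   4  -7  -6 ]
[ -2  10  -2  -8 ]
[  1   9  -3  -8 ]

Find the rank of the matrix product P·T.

First compute PT:
[[ 24,  27, -38, -34],
 [ 37,   4, -37, -18],
 [  6, -86,  22,  72]]
Now row reduce the product.
R2 ← R2 − (37/24)·R1: [0, -301/8, 259/12, 413/12]
R3 ← R3 − (1/4)·R1: [0, -371/4, 63/2, 161/2]
R3 ← R3 − (106/43)·R2: [0, 0, -2800/129, -560/129]
3 nonzero rows, so rank(PT) = 3.

3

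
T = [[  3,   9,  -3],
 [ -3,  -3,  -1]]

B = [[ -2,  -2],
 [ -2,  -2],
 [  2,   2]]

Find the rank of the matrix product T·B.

1

First compute TB:
[[-30, -30],
 [ 10,  10]]
Now row reduce the product.
R2 ← R2 + (1/3)·R1: [0, 0]
1 nonzero row, so rank(TB) = 1.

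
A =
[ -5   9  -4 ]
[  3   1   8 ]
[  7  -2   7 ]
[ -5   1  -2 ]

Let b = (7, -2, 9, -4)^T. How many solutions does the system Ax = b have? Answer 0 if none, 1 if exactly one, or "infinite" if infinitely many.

Row reduce the augmented matrix [A | b].
R2 ← R2 + (3/5)·R1: [0, 32/5, 28/5, 11/5]
R3 ← R3 + (7/5)·R1: [0, 53/5, 7/5, 94/5]
R4 ← R4 − R1: [0, -8, 2, -11]
R3 ← R3 − (53/32)·R2: [0, 0, -63/8, 485/32]
R4 ← R4 + (5/4)·R2: [0, 0, 9, -33/4]
R4 ← R4 + (8/7)·R3: [0, 0, 0, 127/14]
The echelon form has 4 nonzero rows; the last pivot sits in the augmented column, so rank(A) = 3 but rank([A|b]) = 4.
Since the ranks differ, the system is inconsistent.
It has no solutions.

0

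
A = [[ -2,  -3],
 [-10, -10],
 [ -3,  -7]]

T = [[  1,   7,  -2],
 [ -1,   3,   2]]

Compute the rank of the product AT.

First compute AT:
[[  1, -23,  -2],
 [  0, -100,   0],
 [  4, -42,  -8]]
Now row reduce the product.
R3 ← R3 − (4)·R1: [0, 50, 0]
R3 ← R3 + (1/2)·R2: [0, 0, 0]
2 nonzero rows, so rank(AT) = 2.

2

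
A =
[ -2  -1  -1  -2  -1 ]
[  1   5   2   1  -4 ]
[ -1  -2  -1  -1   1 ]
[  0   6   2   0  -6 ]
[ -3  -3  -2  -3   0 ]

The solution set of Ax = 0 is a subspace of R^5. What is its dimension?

3

Row reduce to echelon form.
R2 ← R2 + (1/2)·R1: [0, 9/2, 3/2, 0, -9/2]
R3 ← R3 − (1/2)·R1: [0, -3/2, -1/2, 0, 3/2]
R5 ← R5 − (3/2)·R1: [0, -3/2, -1/2, 0, 3/2]
R3 ← R3 + (1/3)·R2: [0, 0, 0, 0, 0]
R4 ← R4 − (4/3)·R2: [0, 0, 0, 0, 0]
R5 ← R5 + (1/3)·R2: [0, 0, 0, 0, 0]
2 nonzero rows, so rank(A) = 2.
A has 5 columns; by rank–nullity, nullity = 5 − 2 = 3.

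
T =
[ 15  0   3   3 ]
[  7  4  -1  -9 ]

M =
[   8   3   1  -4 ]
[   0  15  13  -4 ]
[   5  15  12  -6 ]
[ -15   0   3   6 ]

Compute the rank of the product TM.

First compute TM:
[[ 90,  90,  60, -60],
 [186,  66,  20, -92]]
Now row reduce the product.
R2 ← R2 − (31/15)·R1: [0, -120, -104, 32]
2 nonzero rows, so rank(TM) = 2.

2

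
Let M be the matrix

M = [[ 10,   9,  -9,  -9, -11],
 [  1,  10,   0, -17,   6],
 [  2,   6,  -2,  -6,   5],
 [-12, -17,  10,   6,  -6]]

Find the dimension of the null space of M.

Row reduce to echelon form.
R2 ← R2 − (1/10)·R1: [0, 91/10, 9/10, -161/10, 71/10]
R3 ← R3 − (1/5)·R1: [0, 21/5, -1/5, -21/5, 36/5]
R4 ← R4 + (6/5)·R1: [0, -31/5, -4/5, -24/5, -96/5]
R3 ← R3 − (6/13)·R2: [0, 0, -8/13, 42/13, 51/13]
R4 ← R4 + (62/91)·R2: [0, 0, -17/91, -205/13, -1307/91]
R4 ← R4 − (17/56)·R3: [0, 0, 0, -67/4, -871/56]
4 nonzero rows, so rank(M) = 4.
M has 5 columns; by rank–nullity, nullity = 5 − 4 = 1.

1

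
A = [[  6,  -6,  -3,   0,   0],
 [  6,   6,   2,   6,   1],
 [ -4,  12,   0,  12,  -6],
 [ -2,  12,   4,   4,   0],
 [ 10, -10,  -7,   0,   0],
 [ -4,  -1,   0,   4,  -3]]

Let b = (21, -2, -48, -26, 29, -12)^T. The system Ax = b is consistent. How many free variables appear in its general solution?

0

Row reduce the augmented matrix [A | b].
R2 ← R2 − R1: [0, 12, 5, 6, 1, -23]
R3 ← R3 + (2/3)·R1: [0, 8, -2, 12, -6, -34]
R4 ← R4 + (1/3)·R1: [0, 10, 3, 4, 0, -19]
R5 ← R5 − (5/3)·R1: [0, 0, -2, 0, 0, -6]
R6 ← R6 + (2/3)·R1: [0, -5, -2, 4, -3, 2]
R3 ← R3 − (2/3)·R2: [0, 0, -16/3, 8, -20/3, -56/3]
R4 ← R4 − (5/6)·R2: [0, 0, -7/6, -1, -5/6, 1/6]
R6 ← R6 + (5/12)·R2: [0, 0, 1/12, 13/2, -31/12, -91/12]
R4 ← R4 − (7/32)·R3: [0, 0, 0, -11/4, 5/8, 17/4]
R5 ← R5 − (3/8)·R3: [0, 0, 0, -3, 5/2, 1]
R6 ← R6 + (1/64)·R3: [0, 0, 0, 53/8, -43/16, -63/8]
R5 ← R5 − (12/11)·R4: [0, 0, 0, 0, 20/11, -40/11]
R6 ← R6 + (53/22)·R4: [0, 0, 0, 0, -13/11, 26/11]
R6 ← R6 + (13/20)·R5: [0, 0, 0, 0, 0, 0]
The echelon form has 5 nonzero rows, and every pivot lies in the first 5 columns, so rank(A) = rank([A|b]) = 5.
The system is consistent.
Free variables = (unknowns) − (rank) = 5 − 5 = 0.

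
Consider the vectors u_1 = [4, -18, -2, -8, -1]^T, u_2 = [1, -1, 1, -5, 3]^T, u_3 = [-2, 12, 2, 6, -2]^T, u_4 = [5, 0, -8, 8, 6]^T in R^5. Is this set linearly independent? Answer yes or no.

Form the matrix with these vectors as rows and row reduce.
R2 ← R2 − (1/4)·R1: [0, 7/2, 3/2, -3, 13/4]
R3 ← R3 + (1/2)·R1: [0, 3, 1, 2, -5/2]
R4 ← R4 − (5/4)·R1: [0, 45/2, -11/2, 18, 29/4]
R3 ← R3 − (6/7)·R2: [0, 0, -2/7, 32/7, -37/7]
R4 ← R4 − (45/7)·R2: [0, 0, -106/7, 261/7, -191/14]
R4 ← R4 − (53)·R3: [0, 0, 0, -205, 533/2]
4 nonzero rows, so the 4 vectors span a space of dimension 4.
Since 4 = 4, the vectors are linearly independent.

yes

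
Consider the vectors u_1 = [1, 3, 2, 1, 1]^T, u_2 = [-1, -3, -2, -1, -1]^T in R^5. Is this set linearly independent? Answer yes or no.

Form the matrix with these vectors as rows and row reduce.
R2 ← R2 + R1: [0, 0, 0, 0, 0]
1 nonzero row, so the 2 vectors span a space of dimension 1.
Since 1 < 2, the vectors are linearly dependent.

no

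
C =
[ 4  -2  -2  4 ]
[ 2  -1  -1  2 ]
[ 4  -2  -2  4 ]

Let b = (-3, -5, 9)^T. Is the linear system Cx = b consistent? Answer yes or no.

Row reduce the augmented matrix [C | b].
R2 ← R2 − (1/2)·R1: [0, 0, 0, 0, -7/2]
R3 ← R3 − R1: [0, 0, 0, 0, 12]
R3 ← R3 + (24/7)·R2: [0, 0, 0, 0, 0]
The echelon form has 2 nonzero rows; the last pivot sits in the augmented column, so rank(C) = 1 but rank([C|b]) = 2.
Since the ranks differ, the system is inconsistent.

no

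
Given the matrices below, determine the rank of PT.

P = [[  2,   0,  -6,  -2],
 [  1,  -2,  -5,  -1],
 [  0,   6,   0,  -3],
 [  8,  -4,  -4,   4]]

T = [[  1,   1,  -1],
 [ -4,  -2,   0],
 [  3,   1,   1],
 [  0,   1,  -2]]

2

First compute PT:
[[-16,  -6,  -4],
 [ -6,  -1,  -4],
 [-24, -15,   6],
 [ 12,  16, -20]]
Now row reduce the product.
R2 ← R2 − (3/8)·R1: [0, 5/4, -5/2]
R3 ← R3 − (3/2)·R1: [0, -6, 12]
R4 ← R4 + (3/4)·R1: [0, 23/2, -23]
R3 ← R3 + (24/5)·R2: [0, 0, 0]
R4 ← R4 − (46/5)·R2: [0, 0, 0]
2 nonzero rows, so rank(PT) = 2.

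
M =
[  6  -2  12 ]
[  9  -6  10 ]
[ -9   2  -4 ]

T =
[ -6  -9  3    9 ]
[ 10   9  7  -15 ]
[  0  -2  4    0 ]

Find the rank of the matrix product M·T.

First compute MT:
[[-56, -96,  52,  84],
 [-114, -155,  25, 171],
 [ 74, 107, -29, -111]]
Now row reduce the product.
R2 ← R2 − (57/28)·R1: [0, 283/7, -566/7, 0]
R3 ← R3 + (37/28)·R1: [0, -139/7, 278/7, 0]
R3 ← R3 + (139/283)·R2: [0, 0, 0, 0]
2 nonzero rows, so rank(MT) = 2.

2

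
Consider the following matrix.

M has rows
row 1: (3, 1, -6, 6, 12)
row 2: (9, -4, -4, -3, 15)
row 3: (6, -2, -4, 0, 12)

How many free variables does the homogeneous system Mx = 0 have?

Row reduce to echelon form.
R2 ← R2 − (3)·R1: [0, -7, 14, -21, -21]
R3 ← R3 − (2)·R1: [0, -4, 8, -12, -12]
R3 ← R3 − (4/7)·R2: [0, 0, 0, 0, 0]
2 nonzero rows, so rank(M) = 2.
M has 5 columns; by rank–nullity, nullity = 5 − 2 = 3.

3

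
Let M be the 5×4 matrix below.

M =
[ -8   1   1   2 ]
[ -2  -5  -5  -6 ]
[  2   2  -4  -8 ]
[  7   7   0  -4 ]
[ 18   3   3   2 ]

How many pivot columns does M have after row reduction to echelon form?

Row reduce to echelon form.
R2 ← R2 − (1/4)·R1: [0, -21/4, -21/4, -13/2]
R3 ← R3 + (1/4)·R1: [0, 9/4, -15/4, -15/2]
R4 ← R4 + (7/8)·R1: [0, 63/8, 7/8, -9/4]
R5 ← R5 + (9/4)·R1: [0, 21/4, 21/4, 13/2]
R3 ← R3 + (3/7)·R2: [0, 0, -6, -72/7]
R4 ← R4 + (3/2)·R2: [0, 0, -7, -12]
R5 ← R5 + R2: [0, 0, 0, 0]
R4 ← R4 − (7/6)·R3: [0, 0, 0, 0]
Echelon form has 3 nonzero rows, so rank(M) = 3.
Each nonzero row contributes one pivot column: 3 pivot columns.

3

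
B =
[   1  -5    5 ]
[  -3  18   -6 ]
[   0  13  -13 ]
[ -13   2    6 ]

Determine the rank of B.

3

Row reduce to echelon form.
R2 ← R2 + (3)·R1: [0, 3, 9]
R4 ← R4 + (13)·R1: [0, -63, 71]
R3 ← R3 − (13/3)·R2: [0, 0, -52]
R4 ← R4 + (21)·R2: [0, 0, 260]
R4 ← R4 + (5)·R3: [0, 0, 0]
Echelon form has 3 nonzero rows, so rank(B) = 3.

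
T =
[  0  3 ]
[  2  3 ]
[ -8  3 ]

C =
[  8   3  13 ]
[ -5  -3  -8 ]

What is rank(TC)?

2

First compute TC:
[[-15,  -9, -24],
 [  1,  -3,   2],
 [-79, -33, -128]]
Now row reduce the product.
R2 ← R2 + (1/15)·R1: [0, -18/5, 2/5]
R3 ← R3 − (79/15)·R1: [0, 72/5, -8/5]
R3 ← R3 + (4)·R2: [0, 0, 0]
2 nonzero rows, so rank(TC) = 2.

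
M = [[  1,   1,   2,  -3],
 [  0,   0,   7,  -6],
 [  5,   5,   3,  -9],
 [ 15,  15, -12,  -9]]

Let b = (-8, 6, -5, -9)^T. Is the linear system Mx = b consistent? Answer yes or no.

no

Row reduce the augmented matrix [M | b].
R3 ← R3 − (5)·R1: [0, 0, -7, 6, 35]
R4 ← R4 − (15)·R1: [0, 0, -42, 36, 111]
R3 ← R3 + R2: [0, 0, 0, 0, 41]
R4 ← R4 + (6)·R2: [0, 0, 0, 0, 147]
R4 ← R4 − (147/41)·R3: [0, 0, 0, 0, 0]
The echelon form has 3 nonzero rows; the last pivot sits in the augmented column, so rank(M) = 2 but rank([M|b]) = 3.
Since the ranks differ, the system is inconsistent.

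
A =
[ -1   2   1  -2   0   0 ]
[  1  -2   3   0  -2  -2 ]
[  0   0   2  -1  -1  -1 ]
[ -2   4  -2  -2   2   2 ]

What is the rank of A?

Row reduce to echelon form.
R2 ← R2 + R1: [0, 0, 4, -2, -2, -2]
R4 ← R4 − (2)·R1: [0, 0, -4, 2, 2, 2]
R3 ← R3 − (1/2)·R2: [0, 0, 0, 0, 0, 0]
R4 ← R4 + R2: [0, 0, 0, 0, 0, 0]
Echelon form has 2 nonzero rows, so rank(A) = 2.

2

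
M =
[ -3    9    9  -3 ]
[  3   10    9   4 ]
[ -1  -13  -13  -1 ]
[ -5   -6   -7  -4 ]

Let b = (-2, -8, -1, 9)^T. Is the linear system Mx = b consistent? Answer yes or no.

no

Row reduce the augmented matrix [M | b].
R2 ← R2 + R1: [0, 19, 18, 1, -10]
R3 ← R3 − (1/3)·R1: [0, -16, -16, 0, -1/3]
R4 ← R4 − (5/3)·R1: [0, -21, -22, 1, 37/3]
R3 ← R3 + (16/19)·R2: [0, 0, -16/19, 16/19, -499/57]
R4 ← R4 + (21/19)·R2: [0, 0, -40/19, 40/19, 73/57]
R4 ← R4 − (5/2)·R3: [0, 0, 0, 0, 139/6]
The echelon form has 4 nonzero rows; the last pivot sits in the augmented column, so rank(M) = 3 but rank([M|b]) = 4.
Since the ranks differ, the system is inconsistent.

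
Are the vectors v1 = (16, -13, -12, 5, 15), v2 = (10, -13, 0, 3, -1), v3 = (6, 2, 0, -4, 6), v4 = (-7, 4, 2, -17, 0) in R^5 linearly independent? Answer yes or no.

Form the matrix with these vectors as rows and row reduce.
R2 ← R2 − (5/8)·R1: [0, -39/8, 15/2, -1/8, -83/8]
R3 ← R3 − (3/8)·R1: [0, 55/8, 9/2, -47/8, 3/8]
R4 ← R4 + (7/16)·R1: [0, -27/16, -13/4, -237/16, 105/16]
R3 ← R3 + (55/39)·R2: [0, 0, 196/13, -236/39, -556/39]
R4 ← R4 − (9/26)·R2: [0, 0, -76/13, -192/13, 132/13]
R4 ← R4 + (19/49)·R3: [0, 0, 0, -2516/147, 680/147]
4 nonzero rows, so the 4 vectors span a space of dimension 4.
Since 4 = 4, the vectors are linearly independent.

yes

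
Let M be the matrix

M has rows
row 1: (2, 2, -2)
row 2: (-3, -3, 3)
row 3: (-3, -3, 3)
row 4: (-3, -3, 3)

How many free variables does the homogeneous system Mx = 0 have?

2

Row reduce to echelon form.
R2 ← R2 + (3/2)·R1: [0, 0, 0]
R3 ← R3 + (3/2)·R1: [0, 0, 0]
R4 ← R4 + (3/2)·R1: [0, 0, 0]
1 nonzero row, so rank(M) = 1.
M has 3 columns; by rank–nullity, nullity = 3 − 1 = 2.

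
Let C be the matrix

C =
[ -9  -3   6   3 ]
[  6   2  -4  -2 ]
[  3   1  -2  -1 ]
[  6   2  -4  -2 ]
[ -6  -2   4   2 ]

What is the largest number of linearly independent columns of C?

1

Row reduce to echelon form.
R2 ← R2 + (2/3)·R1: [0, 0, 0, 0]
R3 ← R3 + (1/3)·R1: [0, 0, 0, 0]
R4 ← R4 + (2/3)·R1: [0, 0, 0, 0]
R5 ← R5 − (2/3)·R1: [0, 0, 0, 0]
Echelon form has 1 nonzero row, so rank(C) = 1.
The rank gives the maximum number of linearly independent columns: 1.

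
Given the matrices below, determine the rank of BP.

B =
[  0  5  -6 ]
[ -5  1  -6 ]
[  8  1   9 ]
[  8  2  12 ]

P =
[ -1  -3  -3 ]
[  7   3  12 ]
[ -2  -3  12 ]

First compute BP:
[[ 47,  33, -12],
 [ 24,  36, -45],
 [-19, -48,  96],
 [-18, -54, 144]]
Now row reduce the product.
R2 ← R2 − (24/47)·R1: [0, 900/47, -1827/47]
R3 ← R3 + (19/47)·R1: [0, -1629/47, 4284/47]
R4 ← R4 + (18/47)·R1: [0, -1944/47, 6552/47]
R3 ← R3 + (181/100)·R2: [0, 0, 2079/100]
R4 ← R4 + (54/25)·R2: [0, 0, 1386/25]
R4 ← R4 − (8/3)·R3: [0, 0, 0]
3 nonzero rows, so rank(BP) = 3.

3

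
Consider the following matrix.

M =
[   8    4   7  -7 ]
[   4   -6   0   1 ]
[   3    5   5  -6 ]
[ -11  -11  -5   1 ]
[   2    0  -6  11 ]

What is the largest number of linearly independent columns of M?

Row reduce to echelon form.
R2 ← R2 − (1/2)·R1: [0, -8, -7/2, 9/2]
R3 ← R3 − (3/8)·R1: [0, 7/2, 19/8, -27/8]
R4 ← R4 + (11/8)·R1: [0, -11/2, 37/8, -69/8]
R5 ← R5 − (1/4)·R1: [0, -1, -31/4, 51/4]
R3 ← R3 + (7/16)·R2: [0, 0, 27/32, -45/32]
R4 ← R4 − (11/16)·R2: [0, 0, 225/32, -375/32]
R5 ← R5 − (1/8)·R2: [0, 0, -117/16, 195/16]
R4 ← R4 − (25/3)·R3: [0, 0, 0, 0]
R5 ← R5 + (26/3)·R3: [0, 0, 0, 0]
Echelon form has 3 nonzero rows, so rank(M) = 3.
The rank gives the maximum number of linearly independent columns: 3.

3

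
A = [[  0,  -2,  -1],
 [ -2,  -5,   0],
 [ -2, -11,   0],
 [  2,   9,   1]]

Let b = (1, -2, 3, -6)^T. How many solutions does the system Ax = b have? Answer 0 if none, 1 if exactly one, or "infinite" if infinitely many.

Row reduce the augmented matrix [A | b].
Swap R1 ↔ R2
R3 ← R3 − R1: [0, -6, 0, 5]
R4 ← R4 + R1: [0, 4, 1, -8]
R3 ← R3 − (3)·R2: [0, 0, 3, 2]
R4 ← R4 + (2)·R2: [0, 0, -1, -6]
R4 ← R4 + (1/3)·R3: [0, 0, 0, -16/3]
The echelon form has 4 nonzero rows; the last pivot sits in the augmented column, so rank(A) = 3 but rank([A|b]) = 4.
Since the ranks differ, the system is inconsistent.
It has no solutions.

0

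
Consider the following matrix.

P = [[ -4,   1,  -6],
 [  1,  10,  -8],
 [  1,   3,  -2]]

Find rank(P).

Row reduce to echelon form.
R2 ← R2 + (1/4)·R1: [0, 41/4, -19/2]
R3 ← R3 + (1/4)·R1: [0, 13/4, -7/2]
R3 ← R3 − (13/41)·R2: [0, 0, -20/41]
Echelon form has 3 nonzero rows, so rank(P) = 3.

3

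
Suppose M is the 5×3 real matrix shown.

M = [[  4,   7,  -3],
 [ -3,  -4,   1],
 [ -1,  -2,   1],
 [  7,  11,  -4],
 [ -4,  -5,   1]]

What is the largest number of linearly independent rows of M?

Row reduce to echelon form.
R2 ← R2 + (3/4)·R1: [0, 5/4, -5/4]
R3 ← R3 + (1/4)·R1: [0, -1/4, 1/4]
R4 ← R4 − (7/4)·R1: [0, -5/4, 5/4]
R5 ← R5 + R1: [0, 2, -2]
R3 ← R3 + (1/5)·R2: [0, 0, 0]
R4 ← R4 + R2: [0, 0, 0]
R5 ← R5 − (8/5)·R2: [0, 0, 0]
Echelon form has 2 nonzero rows, so rank(M) = 2.
The rank gives the maximum number of linearly independent rows: 2.

2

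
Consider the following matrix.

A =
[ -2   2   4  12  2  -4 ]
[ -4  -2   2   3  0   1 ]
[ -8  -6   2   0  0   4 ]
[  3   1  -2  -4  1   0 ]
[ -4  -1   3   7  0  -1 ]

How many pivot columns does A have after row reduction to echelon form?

4

Row reduce to echelon form.
R2 ← R2 − (2)·R1: [0, -6, -6, -21, -4, 9]
R3 ← R3 − (4)·R1: [0, -14, -14, -48, -8, 20]
R4 ← R4 + (3/2)·R1: [0, 4, 4, 14, 4, -6]
R5 ← R5 − (2)·R1: [0, -5, -5, -17, -4, 7]
R3 ← R3 − (7/3)·R2: [0, 0, 0, 1, 4/3, -1]
R4 ← R4 + (2/3)·R2: [0, 0, 0, 0, 4/3, 0]
R5 ← R5 − (5/6)·R2: [0, 0, 0, 1/2, -2/3, -1/2]
R5 ← R5 − (1/2)·R3: [0, 0, 0, 0, -4/3, 0]
R5 ← R5 + R4: [0, 0, 0, 0, 0, 0]
Echelon form has 4 nonzero rows, so rank(A) = 4.
Each nonzero row contributes one pivot column: 4 pivot columns.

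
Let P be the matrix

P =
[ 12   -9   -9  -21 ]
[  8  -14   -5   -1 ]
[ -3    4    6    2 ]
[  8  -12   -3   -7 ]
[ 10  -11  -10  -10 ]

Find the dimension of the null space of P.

0

Row reduce to echelon form.
R2 ← R2 − (2/3)·R1: [0, -8, 1, 13]
R3 ← R3 + (1/4)·R1: [0, 7/4, 15/4, -13/4]
R4 ← R4 − (2/3)·R1: [0, -6, 3, 7]
R5 ← R5 − (5/6)·R1: [0, -7/2, -5/2, 15/2]
R3 ← R3 + (7/32)·R2: [0, 0, 127/32, -13/32]
R4 ← R4 − (3/4)·R2: [0, 0, 9/4, -11/4]
R5 ← R5 − (7/16)·R2: [0, 0, -47/16, 29/16]
R4 ← R4 − (72/127)·R3: [0, 0, 0, -320/127]
R5 ← R5 + (94/127)·R3: [0, 0, 0, 192/127]
R5 ← R5 + (3/5)·R4: [0, 0, 0, 0]
4 nonzero rows, so rank(P) = 4.
P has 4 columns; by rank–nullity, nullity = 4 − 4 = 0.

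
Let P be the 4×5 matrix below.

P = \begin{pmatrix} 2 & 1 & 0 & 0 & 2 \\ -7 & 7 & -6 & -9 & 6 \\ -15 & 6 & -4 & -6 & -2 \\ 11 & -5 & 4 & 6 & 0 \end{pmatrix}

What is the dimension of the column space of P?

3

Row reduce to echelon form.
R2 ← R2 + (7/2)·R1: [0, 21/2, -6, -9, 13]
R3 ← R3 + (15/2)·R1: [0, 27/2, -4, -6, 13]
R4 ← R4 − (11/2)·R1: [0, -21/2, 4, 6, -11]
R3 ← R3 − (9/7)·R2: [0, 0, 26/7, 39/7, -26/7]
R4 ← R4 + R2: [0, 0, -2, -3, 2]
R4 ← R4 + (7/13)·R3: [0, 0, 0, 0, 0]
Echelon form has 3 nonzero rows, so rank(P) = 3.
The column space has dimension equal to the rank: 3.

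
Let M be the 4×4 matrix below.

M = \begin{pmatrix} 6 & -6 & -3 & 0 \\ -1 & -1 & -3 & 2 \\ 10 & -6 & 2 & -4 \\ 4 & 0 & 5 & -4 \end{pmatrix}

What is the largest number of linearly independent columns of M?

Row reduce to echelon form.
R2 ← R2 + (1/6)·R1: [0, -2, -7/2, 2]
R3 ← R3 − (5/3)·R1: [0, 4, 7, -4]
R4 ← R4 − (2/3)·R1: [0, 4, 7, -4]
R3 ← R3 + (2)·R2: [0, 0, 0, 0]
R4 ← R4 + (2)·R2: [0, 0, 0, 0]
Echelon form has 2 nonzero rows, so rank(M) = 2.
The rank gives the maximum number of linearly independent columns: 2.

2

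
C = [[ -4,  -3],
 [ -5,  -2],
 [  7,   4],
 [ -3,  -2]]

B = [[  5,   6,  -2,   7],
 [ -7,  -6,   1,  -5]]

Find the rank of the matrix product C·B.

First compute CB:
[[  1,  -6,   5, -13],
 [-11, -18,   8, -25],
 [  7,  18, -10,  29],
 [ -1,  -6,   4, -11]]
Now row reduce the product.
R2 ← R2 + (11)·R1: [0, -84, 63, -168]
R3 ← R3 − (7)·R1: [0, 60, -45, 120]
R4 ← R4 + R1: [0, -12, 9, -24]
R3 ← R3 + (5/7)·R2: [0, 0, 0, 0]
R4 ← R4 − (1/7)·R2: [0, 0, 0, 0]
2 nonzero rows, so rank(CB) = 2.

2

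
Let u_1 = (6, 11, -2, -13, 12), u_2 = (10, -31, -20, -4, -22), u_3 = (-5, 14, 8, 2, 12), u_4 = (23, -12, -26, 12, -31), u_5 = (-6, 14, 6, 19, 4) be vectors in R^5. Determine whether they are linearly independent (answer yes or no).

Form the matrix with these vectors as rows and row reduce.
R2 ← R2 − (5/3)·R1: [0, -148/3, -50/3, 53/3, -42]
R3 ← R3 + (5/6)·R1: [0, 139/6, 19/3, -53/6, 22]
R4 ← R4 − (23/6)·R1: [0, -325/6, -55/3, 371/6, -77]
R5 ← R5 + R1: [0, 25, 4, 6, 16]
R3 ← R3 + (139/296)·R2: [0, 0, -221/148, -159/296, 337/148]
R4 ← R4 − (325/296)·R2: [0, 0, -5/148, 12561/296, -4571/148]
R5 ← R5 + (75/148)·R2: [0, 0, -329/74, 2213/148, -391/74]
R4 ← R4 − (5/221)·R3: [0, 0, 0, 9381/221, -6837/221]
R5 ← R5 − (658/221)·R3: [0, 0, 0, 3658/221, -2666/221]
R5 ← R5 − (62/159)·R4: [0, 0, 0, 0, 0]
4 nonzero rows, so the 5 vectors span a space of dimension 4.
Since 4 < 5, the vectors are linearly dependent.

no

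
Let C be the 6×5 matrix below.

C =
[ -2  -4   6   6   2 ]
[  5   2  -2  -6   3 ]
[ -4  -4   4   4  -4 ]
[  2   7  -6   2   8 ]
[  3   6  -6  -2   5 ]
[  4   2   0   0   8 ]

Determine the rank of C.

3

Row reduce to echelon form.
R2 ← R2 + (5/2)·R1: [0, -8, 13, 9, 8]
R3 ← R3 − (2)·R1: [0, 4, -8, -8, -8]
R4 ← R4 + R1: [0, 3, 0, 8, 10]
R5 ← R5 + (3/2)·R1: [0, 0, 3, 7, 8]
R6 ← R6 + (2)·R1: [0, -6, 12, 12, 12]
R3 ← R3 + (1/2)·R2: [0, 0, -3/2, -7/2, -4]
R4 ← R4 + (3/8)·R2: [0, 0, 39/8, 91/8, 13]
R6 ← R6 − (3/4)·R2: [0, 0, 9/4, 21/4, 6]
R4 ← R4 + (13/4)·R3: [0, 0, 0, 0, 0]
R5 ← R5 + (2)·R3: [0, 0, 0, 0, 0]
R6 ← R6 + (3/2)·R3: [0, 0, 0, 0, 0]
Echelon form has 3 nonzero rows, so rank(C) = 3.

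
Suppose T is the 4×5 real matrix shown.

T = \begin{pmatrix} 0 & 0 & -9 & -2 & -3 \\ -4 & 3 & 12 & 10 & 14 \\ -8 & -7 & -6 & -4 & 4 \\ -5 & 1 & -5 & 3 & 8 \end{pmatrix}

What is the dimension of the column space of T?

4

Row reduce to echelon form.
Swap R1 ↔ R2
R3 ← R3 − (2)·R1: [0, -13, -30, -24, -24]
R4 ← R4 − (5/4)·R1: [0, -11/4, -20, -19/2, -19/2]
Swap R2 ↔ R3
R4 ← R4 − (11/52)·R2: [0, 0, -355/26, -115/26, -115/26]
R4 ← R4 − (355/234)·R3: [0, 0, 0, -25/18, 5/39]
Echelon form has 4 nonzero rows, so rank(T) = 4.
The column space has dimension equal to the rank: 4.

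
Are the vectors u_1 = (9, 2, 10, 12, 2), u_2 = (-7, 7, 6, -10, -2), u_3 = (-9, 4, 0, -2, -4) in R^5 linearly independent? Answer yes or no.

yes

Form the matrix with these vectors as rows and row reduce.
R2 ← R2 + (7/9)·R1: [0, 77/9, 124/9, -2/3, -4/9]
R3 ← R3 + R1: [0, 6, 10, 10, -2]
R3 ← R3 − (54/77)·R2: [0, 0, 26/77, 806/77, -130/77]
3 nonzero rows, so the 3 vectors span a space of dimension 3.
Since 3 = 3, the vectors are linearly independent.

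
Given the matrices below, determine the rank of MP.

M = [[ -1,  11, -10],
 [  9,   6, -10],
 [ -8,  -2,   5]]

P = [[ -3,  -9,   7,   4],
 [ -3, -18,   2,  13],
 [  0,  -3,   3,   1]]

3

First compute MP:
[[-30, -159, -15, 129],
 [-45, -159,  45, 104],
 [ 30,  93, -45, -53]]
Now row reduce the product.
R2 ← R2 − (3/2)·R1: [0, 159/2, 135/2, -179/2]
R3 ← R3 + R1: [0, -66, -60, 76]
R3 ← R3 + (44/53)·R2: [0, 0, -210/53, 90/53]
3 nonzero rows, so rank(MP) = 3.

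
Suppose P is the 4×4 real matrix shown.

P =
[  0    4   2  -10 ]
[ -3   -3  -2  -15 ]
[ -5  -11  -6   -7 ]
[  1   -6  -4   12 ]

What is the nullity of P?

Row reduce to echelon form.
Swap R1 ↔ R2
R3 ← R3 − (5/3)·R1: [0, -6, -8/3, 18]
R4 ← R4 + (1/3)·R1: [0, -7, -14/3, 7]
R3 ← R3 + (3/2)·R2: [0, 0, 1/3, 3]
R4 ← R4 + (7/4)·R2: [0, 0, -7/6, -21/2]
R4 ← R4 + (7/2)·R3: [0, 0, 0, 0]
3 nonzero rows, so rank(P) = 3.
P has 4 columns; by rank–nullity, nullity = 4 − 3 = 1.

1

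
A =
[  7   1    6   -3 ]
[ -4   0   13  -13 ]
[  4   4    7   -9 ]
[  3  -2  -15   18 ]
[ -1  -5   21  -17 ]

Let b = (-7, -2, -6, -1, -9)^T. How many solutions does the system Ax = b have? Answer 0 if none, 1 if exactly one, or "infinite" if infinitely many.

Row reduce the augmented matrix [A | b].
R2 ← R2 + (4/7)·R1: [0, 4/7, 115/7, -103/7, -6]
R3 ← R3 − (4/7)·R1: [0, 24/7, 25/7, -51/7, -2]
R4 ← R4 − (3/7)·R1: [0, -17/7, -123/7, 135/7, 2]
R5 ← R5 + (1/7)·R1: [0, -34/7, 153/7, -122/7, -10]
R3 ← R3 − (6)·R2: [0, 0, -95, 81, 34]
R4 ← R4 + (17/4)·R2: [0, 0, 209/4, -173/4, -47/2]
R5 ← R5 + (17/2)·R2: [0, 0, 323/2, -285/2, -61]
R4 ← R4 + (11/20)·R3: [0, 0, 0, 13/10, -24/5]
R5 ← R5 + (17/10)·R3: [0, 0, 0, -24/5, -16/5]
R5 ← R5 + (48/13)·R4: [0, 0, 0, 0, -272/13]
The echelon form has 5 nonzero rows; the last pivot sits in the augmented column, so rank(A) = 4 but rank([A|b]) = 5.
Since the ranks differ, the system is inconsistent.
It has no solutions.

0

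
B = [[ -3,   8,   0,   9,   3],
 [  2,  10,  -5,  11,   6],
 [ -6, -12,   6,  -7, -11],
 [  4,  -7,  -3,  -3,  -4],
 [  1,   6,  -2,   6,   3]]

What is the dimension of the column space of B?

5

Row reduce to echelon form.
R2 ← R2 + (2/3)·R1: [0, 46/3, -5, 17, 8]
R3 ← R3 − (2)·R1: [0, -28, 6, -25, -17]
R4 ← R4 + (4/3)·R1: [0, 11/3, -3, 9, 0]
R5 ← R5 + (1/3)·R1: [0, 26/3, -2, 9, 4]
R3 ← R3 + (42/23)·R2: [0, 0, -72/23, 139/23, -55/23]
R4 ← R4 − (11/46)·R2: [0, 0, -83/46, 227/46, -44/23]
R5 ← R5 − (13/23)·R2: [0, 0, 19/23, -14/23, -12/23]
R4 ← R4 − (83/144)·R3: [0, 0, 0, 209/144, -77/144]
R5 ← R5 + (19/72)·R3: [0, 0, 0, 71/72, -83/72]
R5 ← R5 − (142/209)·R4: [0, 0, 0, 0, -15/19]
Echelon form has 5 nonzero rows, so rank(B) = 5.
The column space has dimension equal to the rank: 5.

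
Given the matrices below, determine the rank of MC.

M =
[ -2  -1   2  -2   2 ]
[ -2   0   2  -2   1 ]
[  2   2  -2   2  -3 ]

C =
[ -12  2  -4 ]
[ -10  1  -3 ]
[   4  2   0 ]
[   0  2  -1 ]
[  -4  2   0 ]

2

First compute MC:
[[ 34,  -1,  13],
 [ 28,  -2,  10],
 [-40,   0, -16]]
Now row reduce the product.
R2 ← R2 − (14/17)·R1: [0, -20/17, -12/17]
R3 ← R3 + (20/17)·R1: [0, -20/17, -12/17]
R3 ← R3 − R2: [0, 0, 0]
2 nonzero rows, so rank(MC) = 2.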